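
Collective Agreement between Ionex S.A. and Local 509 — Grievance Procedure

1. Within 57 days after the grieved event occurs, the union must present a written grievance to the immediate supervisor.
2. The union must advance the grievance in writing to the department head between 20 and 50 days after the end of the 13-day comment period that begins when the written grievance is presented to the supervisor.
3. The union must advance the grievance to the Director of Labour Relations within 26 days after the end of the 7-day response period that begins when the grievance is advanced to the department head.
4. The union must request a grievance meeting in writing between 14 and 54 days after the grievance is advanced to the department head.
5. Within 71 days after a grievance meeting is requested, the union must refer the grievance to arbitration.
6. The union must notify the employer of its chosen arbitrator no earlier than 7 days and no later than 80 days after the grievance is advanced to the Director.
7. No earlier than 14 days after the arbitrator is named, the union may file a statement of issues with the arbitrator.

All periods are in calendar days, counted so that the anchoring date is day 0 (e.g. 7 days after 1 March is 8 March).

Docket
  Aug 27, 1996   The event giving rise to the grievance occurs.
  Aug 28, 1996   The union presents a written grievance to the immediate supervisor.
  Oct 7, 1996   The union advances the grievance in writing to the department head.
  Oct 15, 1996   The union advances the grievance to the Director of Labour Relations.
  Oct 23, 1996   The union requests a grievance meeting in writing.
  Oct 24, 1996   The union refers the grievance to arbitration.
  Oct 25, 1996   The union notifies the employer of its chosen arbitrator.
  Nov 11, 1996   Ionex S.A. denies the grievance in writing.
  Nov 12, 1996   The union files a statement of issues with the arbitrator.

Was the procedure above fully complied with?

Step 1 — counting 57 days from Aug 27, 1996 (when the grieved event occurs) gives a deadline of Oct 23, 1996; Aug 28, 1996 is within that limit.
Step 2 — 20 and 50 days from Sep 10, 1996 (end of the 13-day comment period, which began when the written grievance is presented to the supervisor on Aug 28, 1996) are Sep 30, 1996 and Oct 30, 1996 respectively; Oct 7, 1996 falls inside that range.
Step 3 — counting 26 days from Oct 14, 1996 (end of the 7-day response period, which began when the grievance is advanced to the department head on Oct 7, 1996) gives a deadline of Nov 9, 1996; completed Oct 15, 1996, before the deadline.
Step 4 — 14 and 54 days from Oct 7, 1996 (when the grievance is advanced to the department head) are Oct 21, 1996 and Nov 30, 1996 respectively; done Oct 23, 1996, which is between those dates.
Step 5 — counting 71 days from Oct 23, 1996 (when a grievance meeting is requested) gives a deadline of Jan 2, 1997; completed Oct 24, 1996, before the deadline.
Step 6 — 7 and 80 days from Oct 15, 1996 (when the grievance is advanced to the Director) are Oct 22, 1996 and Jan 3, 1997 respectively; done Oct 25, 1996 — within the window.
Step 7 — must wait 14 days from Oct 25, 1996 (when the arbitrator is named), so not before Nov 8, 1996; done Nov 12, 1996, after the minimum wait.

Yes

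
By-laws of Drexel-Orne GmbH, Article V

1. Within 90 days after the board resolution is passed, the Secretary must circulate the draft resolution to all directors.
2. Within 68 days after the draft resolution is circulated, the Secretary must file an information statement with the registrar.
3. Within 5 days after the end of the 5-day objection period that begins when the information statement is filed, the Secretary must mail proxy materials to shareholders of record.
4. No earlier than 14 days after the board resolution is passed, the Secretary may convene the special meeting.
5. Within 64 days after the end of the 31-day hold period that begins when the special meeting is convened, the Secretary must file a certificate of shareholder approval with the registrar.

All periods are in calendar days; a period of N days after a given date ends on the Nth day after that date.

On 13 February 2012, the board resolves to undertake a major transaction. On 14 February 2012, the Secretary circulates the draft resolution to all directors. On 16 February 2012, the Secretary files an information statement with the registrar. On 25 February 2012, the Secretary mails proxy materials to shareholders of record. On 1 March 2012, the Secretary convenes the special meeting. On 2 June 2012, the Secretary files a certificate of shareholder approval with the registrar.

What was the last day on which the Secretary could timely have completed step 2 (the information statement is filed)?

Step 2 runs from 14 February 2012, when the draft resolution is circulated. 68 days after 14 February 2012 is 22 April 2012.

22 April 2012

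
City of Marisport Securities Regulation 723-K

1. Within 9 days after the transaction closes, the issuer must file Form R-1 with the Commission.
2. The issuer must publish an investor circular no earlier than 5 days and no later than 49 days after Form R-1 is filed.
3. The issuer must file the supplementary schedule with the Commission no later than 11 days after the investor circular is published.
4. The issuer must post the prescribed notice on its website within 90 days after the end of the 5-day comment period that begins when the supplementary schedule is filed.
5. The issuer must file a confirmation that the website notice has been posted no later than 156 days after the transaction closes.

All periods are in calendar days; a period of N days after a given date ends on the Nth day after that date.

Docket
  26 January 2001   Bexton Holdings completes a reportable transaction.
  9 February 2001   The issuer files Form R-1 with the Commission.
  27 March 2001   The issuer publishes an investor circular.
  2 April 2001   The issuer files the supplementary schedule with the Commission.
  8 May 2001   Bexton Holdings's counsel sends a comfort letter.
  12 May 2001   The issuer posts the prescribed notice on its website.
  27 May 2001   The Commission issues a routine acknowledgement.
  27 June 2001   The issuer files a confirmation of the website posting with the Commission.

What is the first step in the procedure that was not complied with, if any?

Step 1 — counting 9 days from 26 January 2001 (when the transaction closes) gives a deadline of 4 February 2001; 9 February 2001 misses that deadline by 5 days.
The procedure was therefore not followed at step 1.

Step 1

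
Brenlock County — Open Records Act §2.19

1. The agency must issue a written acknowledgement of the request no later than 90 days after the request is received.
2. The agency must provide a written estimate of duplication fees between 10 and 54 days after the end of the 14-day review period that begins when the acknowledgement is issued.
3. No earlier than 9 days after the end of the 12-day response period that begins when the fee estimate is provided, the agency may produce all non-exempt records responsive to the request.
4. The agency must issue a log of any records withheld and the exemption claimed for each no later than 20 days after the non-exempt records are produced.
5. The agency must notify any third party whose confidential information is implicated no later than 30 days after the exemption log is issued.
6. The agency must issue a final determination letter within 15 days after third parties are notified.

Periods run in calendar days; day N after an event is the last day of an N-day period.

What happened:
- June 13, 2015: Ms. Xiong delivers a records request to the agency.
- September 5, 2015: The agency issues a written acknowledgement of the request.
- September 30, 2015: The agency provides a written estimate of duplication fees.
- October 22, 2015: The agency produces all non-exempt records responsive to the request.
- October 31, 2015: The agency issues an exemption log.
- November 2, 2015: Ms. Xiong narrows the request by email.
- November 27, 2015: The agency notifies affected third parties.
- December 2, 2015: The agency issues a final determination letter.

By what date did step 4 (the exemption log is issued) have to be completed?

Step 4 runs from October 22, 2015, when the non-exempt records are produced. 20 days after October 22, 2015 is November 11, 2015.

November 11, 2015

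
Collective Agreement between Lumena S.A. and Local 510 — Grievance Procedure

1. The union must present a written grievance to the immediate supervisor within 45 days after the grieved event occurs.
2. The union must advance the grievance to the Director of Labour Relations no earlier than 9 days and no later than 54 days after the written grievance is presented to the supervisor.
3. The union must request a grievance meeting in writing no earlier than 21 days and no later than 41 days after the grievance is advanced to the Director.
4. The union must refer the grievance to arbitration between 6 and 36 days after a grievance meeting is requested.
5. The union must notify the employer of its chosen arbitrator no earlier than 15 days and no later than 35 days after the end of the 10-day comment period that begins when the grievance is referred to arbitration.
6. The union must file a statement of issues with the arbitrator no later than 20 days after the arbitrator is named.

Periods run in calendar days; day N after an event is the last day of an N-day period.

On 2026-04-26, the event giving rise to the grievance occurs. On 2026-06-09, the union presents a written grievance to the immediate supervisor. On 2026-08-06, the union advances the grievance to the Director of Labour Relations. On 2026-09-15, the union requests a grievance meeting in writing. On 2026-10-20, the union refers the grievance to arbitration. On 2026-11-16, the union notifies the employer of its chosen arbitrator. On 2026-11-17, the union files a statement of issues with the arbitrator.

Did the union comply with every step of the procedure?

(1) due by 2026-04-26 + 45 days = 2026-06-10; completed 2026-06-09, before the deadline.
(2) the permitted window runs from 2026-06-09 + 9 = 2026-06-18 to 2026-06-09 + 54 = 2026-08-02; done 2026-08-06 — 4 days after the window closed.
The analysis stops there.

No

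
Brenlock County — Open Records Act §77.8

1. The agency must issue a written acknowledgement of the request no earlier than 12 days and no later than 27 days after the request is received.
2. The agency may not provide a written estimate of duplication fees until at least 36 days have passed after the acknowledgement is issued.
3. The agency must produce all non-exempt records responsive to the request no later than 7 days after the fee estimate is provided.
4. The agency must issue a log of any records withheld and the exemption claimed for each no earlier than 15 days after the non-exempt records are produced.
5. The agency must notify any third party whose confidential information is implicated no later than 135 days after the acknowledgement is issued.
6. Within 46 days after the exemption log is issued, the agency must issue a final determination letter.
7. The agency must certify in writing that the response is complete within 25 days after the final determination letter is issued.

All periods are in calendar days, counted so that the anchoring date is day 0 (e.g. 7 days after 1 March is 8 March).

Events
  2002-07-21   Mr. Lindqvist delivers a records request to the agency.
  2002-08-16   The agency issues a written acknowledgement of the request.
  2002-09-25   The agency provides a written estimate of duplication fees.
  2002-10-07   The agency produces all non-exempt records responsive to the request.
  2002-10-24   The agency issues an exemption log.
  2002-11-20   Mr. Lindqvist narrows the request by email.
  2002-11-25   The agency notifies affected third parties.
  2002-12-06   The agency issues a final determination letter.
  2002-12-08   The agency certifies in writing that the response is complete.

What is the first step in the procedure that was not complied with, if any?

Step 1 — 12 and 27 days from 2002-07-21 (when the request is received) are 2002-08-02 and 2002-08-17 respectively; done 2002-08-16, which is between those dates.
Step 2 — must wait 36 days from 2002-08-16 (when the acknowledgement is issued), so not before 2002-09-21; done 2002-09-25 — permitted.
Step 3 — counting 7 days from 2002-09-25 (when the fee estimate is provided) gives a deadline of 2002-10-02; done 2002-10-07 — 5 days late.
Later steps need not be reached.

Step 3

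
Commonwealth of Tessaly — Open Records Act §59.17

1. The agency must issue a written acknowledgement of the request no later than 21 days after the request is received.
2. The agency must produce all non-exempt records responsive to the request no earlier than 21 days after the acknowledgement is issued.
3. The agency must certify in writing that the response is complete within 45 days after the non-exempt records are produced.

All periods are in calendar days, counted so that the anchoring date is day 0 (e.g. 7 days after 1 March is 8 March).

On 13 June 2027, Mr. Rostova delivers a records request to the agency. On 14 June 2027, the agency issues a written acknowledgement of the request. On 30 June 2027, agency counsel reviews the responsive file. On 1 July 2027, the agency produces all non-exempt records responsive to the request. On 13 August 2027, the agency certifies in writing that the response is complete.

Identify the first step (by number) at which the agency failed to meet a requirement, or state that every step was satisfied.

Step 1: 21 days after 13 June 2027 (when the request is received) is 4 July 2027; done 14 June 2027 — timely.
Step 2: the earliest permitted date is 21 days after 14 June 2027 (when the acknowledgement is issued), i.e. 5 July 2027; acted on 1 July 2027, 4 days prematurely.

Step 2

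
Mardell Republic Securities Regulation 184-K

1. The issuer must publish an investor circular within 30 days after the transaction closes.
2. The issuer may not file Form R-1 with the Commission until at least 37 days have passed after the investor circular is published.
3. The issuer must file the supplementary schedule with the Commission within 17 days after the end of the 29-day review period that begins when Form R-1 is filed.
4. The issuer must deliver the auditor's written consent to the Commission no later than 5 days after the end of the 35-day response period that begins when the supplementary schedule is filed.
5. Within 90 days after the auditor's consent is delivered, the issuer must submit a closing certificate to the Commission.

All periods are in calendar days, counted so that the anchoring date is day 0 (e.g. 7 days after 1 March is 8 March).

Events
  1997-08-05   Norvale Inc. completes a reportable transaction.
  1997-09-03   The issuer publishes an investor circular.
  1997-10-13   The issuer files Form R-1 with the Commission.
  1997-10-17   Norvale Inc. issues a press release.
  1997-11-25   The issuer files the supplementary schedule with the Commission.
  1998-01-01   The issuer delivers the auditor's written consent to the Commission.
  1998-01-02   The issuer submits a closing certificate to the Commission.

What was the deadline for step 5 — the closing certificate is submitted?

1998-04-01

Step 5 runs from 1998-01-01, when the auditor's consent is delivered. 90 days after 1998-01-01 is 1998-04-01.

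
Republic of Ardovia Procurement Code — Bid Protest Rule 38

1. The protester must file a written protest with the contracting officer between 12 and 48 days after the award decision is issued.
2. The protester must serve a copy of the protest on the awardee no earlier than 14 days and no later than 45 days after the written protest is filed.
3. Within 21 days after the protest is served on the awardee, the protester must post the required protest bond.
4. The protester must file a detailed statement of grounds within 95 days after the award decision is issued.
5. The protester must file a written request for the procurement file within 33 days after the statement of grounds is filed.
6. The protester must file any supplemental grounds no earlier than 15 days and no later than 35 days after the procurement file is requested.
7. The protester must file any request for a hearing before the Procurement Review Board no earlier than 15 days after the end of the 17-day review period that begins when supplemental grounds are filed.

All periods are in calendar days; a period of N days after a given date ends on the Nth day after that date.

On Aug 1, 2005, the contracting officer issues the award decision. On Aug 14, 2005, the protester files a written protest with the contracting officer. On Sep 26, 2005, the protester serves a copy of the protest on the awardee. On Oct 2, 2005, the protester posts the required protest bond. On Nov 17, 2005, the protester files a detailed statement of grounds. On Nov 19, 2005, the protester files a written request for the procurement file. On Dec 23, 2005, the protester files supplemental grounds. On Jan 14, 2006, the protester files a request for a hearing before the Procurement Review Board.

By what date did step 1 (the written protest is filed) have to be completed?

Step 1 runs from Aug 1, 2005, when the award decision is issued. The window is 12–48 days after Aug 1, 2005; it closes on Sep 18, 2005.

Sep 18, 2005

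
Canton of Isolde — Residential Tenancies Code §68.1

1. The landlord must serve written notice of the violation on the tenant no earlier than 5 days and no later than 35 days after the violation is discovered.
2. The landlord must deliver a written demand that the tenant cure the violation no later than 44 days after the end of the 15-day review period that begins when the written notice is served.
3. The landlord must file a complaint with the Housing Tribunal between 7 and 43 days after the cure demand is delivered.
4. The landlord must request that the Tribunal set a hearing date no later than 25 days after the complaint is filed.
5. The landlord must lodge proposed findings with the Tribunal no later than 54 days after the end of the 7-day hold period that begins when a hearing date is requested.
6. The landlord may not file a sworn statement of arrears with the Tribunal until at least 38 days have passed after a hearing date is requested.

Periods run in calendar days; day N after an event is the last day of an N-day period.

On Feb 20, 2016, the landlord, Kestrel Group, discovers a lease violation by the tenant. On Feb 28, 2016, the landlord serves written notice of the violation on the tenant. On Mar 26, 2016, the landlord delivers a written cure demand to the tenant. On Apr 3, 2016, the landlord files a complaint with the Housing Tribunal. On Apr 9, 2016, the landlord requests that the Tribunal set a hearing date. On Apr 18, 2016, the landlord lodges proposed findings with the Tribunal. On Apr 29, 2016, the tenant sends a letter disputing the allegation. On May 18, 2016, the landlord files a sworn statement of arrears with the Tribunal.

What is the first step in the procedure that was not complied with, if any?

None — every step was satisfied

Step 1: the window is 5–35 days after Feb 20, 2016 (when the violation is discovered), so Feb 25, 2016 through Mar 26, 2016; done Feb 28, 2016, which is between those dates.
Step 2: 44 days after Mar 14, 2016 (end of the 15-day review period, which began when the written notice is served on Feb 28, 2016) is Apr 27, 2016; Mar 26, 2016 is within that limit.
Step 3: the window is 7–43 days after Mar 26, 2016 (when the cure demand is delivered), so Apr 2, 2016 through May 8, 2016; done Apr 3, 2016, which is between those dates.
Step 4: 25 days after Apr 3, 2016 (when the complaint is filed) is Apr 28, 2016; Apr 9, 2016 is within that limit.
Step 5: 54 days after Apr 16, 2016 (end of the 7-day hold period, which began when a hearing date is requested on Apr 9, 2016) is Jun 9, 2016; done Apr 18, 2016 — timely.
Step 6: the earliest permitted date is 38 days after Apr 9, 2016 (when a hearing date is requested), i.e. May 17, 2016; May 18, 2016 is on or after that date.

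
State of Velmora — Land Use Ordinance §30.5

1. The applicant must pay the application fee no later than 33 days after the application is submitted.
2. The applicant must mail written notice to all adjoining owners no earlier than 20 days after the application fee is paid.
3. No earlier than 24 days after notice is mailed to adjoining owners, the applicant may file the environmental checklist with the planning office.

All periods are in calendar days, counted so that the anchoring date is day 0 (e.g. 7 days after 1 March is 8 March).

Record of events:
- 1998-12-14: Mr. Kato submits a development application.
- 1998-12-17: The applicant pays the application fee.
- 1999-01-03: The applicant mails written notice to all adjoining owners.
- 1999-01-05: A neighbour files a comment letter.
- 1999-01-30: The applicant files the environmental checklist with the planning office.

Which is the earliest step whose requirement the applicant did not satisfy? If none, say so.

(1) due by 1998-12-14 + 33 days = 1999-01-16; completed 1998-12-17, before the deadline.
(2) permitted from 1998-12-17 + 20 days = 1999-01-06 onward; 1999-01-03 is 3 days before the earliest permitted date.

Step 2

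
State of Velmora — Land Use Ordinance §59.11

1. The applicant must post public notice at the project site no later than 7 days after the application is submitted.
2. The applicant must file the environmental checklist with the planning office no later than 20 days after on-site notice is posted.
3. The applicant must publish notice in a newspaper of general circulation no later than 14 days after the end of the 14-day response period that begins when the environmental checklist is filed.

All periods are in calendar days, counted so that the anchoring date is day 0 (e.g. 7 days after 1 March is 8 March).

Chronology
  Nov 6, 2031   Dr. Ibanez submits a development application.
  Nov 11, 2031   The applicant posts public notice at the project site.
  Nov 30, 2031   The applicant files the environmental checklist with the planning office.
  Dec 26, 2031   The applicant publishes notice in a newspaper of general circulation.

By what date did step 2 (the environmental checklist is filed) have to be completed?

Step 2 runs from Nov 11, 2031, when on-site notice is posted. 20 days after Nov 11, 2031 is Dec 1, 2031.

Dec 1, 2031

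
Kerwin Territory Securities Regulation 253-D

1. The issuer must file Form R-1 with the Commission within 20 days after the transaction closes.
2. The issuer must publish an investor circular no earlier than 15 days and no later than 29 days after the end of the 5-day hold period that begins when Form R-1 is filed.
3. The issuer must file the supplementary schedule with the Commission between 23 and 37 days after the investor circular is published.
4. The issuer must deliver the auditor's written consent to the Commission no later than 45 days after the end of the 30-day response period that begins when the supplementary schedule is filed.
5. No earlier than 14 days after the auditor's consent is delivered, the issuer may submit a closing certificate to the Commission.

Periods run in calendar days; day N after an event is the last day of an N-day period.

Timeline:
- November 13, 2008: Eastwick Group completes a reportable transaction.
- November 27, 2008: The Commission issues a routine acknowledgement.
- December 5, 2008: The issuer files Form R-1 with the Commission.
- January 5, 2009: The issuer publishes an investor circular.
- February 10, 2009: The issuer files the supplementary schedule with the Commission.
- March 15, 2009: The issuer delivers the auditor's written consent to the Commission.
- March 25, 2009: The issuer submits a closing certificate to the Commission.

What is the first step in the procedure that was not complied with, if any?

Step 1 — counting 20 days from November 13, 2008 (when the transaction closes) gives a deadline of December 3, 2008; done December 5, 2008 — 2 days late.
That is the first point of non-compliance.

Step 1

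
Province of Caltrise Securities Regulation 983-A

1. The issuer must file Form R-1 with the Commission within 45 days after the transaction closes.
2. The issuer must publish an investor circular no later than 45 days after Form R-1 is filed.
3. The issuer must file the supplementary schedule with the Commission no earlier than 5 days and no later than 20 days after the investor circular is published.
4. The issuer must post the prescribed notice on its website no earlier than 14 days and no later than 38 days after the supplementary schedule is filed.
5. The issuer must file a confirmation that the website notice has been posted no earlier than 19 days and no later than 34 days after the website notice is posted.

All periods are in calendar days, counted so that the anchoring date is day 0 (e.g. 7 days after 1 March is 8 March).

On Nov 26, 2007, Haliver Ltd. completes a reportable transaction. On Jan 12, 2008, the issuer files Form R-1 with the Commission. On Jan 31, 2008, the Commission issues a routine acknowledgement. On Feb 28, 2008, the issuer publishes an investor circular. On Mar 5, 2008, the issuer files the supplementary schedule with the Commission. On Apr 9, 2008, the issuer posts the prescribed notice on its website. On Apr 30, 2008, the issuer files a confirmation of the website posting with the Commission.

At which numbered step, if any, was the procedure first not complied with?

Step 1 — counting 45 days from Nov 26, 2007 (when the transaction closes) gives a deadline of Jan 10, 2008; Jan 12, 2008 misses that deadline by 2 days.

Step 1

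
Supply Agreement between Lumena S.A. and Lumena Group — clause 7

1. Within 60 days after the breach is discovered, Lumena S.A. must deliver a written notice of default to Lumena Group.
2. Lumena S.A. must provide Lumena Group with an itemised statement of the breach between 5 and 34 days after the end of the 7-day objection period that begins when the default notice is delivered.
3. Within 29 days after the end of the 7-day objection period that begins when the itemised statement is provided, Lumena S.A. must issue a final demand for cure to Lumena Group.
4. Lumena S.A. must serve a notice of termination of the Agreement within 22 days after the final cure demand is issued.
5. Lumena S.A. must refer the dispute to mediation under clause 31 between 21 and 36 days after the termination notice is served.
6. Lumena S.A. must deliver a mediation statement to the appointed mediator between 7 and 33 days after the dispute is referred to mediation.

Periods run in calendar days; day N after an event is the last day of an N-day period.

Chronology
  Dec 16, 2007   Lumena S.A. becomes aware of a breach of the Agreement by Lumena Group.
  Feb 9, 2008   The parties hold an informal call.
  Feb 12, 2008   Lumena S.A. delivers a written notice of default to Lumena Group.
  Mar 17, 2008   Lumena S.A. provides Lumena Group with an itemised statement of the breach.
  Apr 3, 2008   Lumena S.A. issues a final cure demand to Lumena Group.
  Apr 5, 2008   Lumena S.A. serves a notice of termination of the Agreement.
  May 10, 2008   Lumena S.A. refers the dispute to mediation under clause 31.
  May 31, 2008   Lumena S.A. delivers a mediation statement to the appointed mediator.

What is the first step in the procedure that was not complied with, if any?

Step 1: 60 days after Dec 16, 2007 (when the breach is discovered) is Feb 14, 2008; Feb 12, 2008 is within that limit.
Step 2: the window is 5–34 days after Feb 19, 2008 (end of the 7-day objection period, which began when the default notice is delivered on Feb 12, 2008), so Feb 24, 2008 through Mar 24, 2008; Mar 17, 2008 falls inside that range.
Step 3: 29 days after Mar 24, 2008 (end of the 7-day objection period, which began when the itemised statement is provided on Mar 17, 2008) is Apr 22, 2008; done Apr 3, 2008 — timely.
Step 4: 22 days after Apr 3, 2008 (when the final cure demand is issued) is Apr 25, 2008; done Apr 5, 2008 — timely.
Step 5: the window is 21–36 days after Apr 5, 2008 (when the termination notice is served), so Apr 26, 2008 through May 11, 2008; May 10, 2008 falls inside that range.
Step 6: the window is 7–33 days after May 10, 2008 (when the dispute is referred to mediation), so May 17, 2008 through Jun 12, 2008; done May 31, 2008, which is between those dates.

None — every step was satisfied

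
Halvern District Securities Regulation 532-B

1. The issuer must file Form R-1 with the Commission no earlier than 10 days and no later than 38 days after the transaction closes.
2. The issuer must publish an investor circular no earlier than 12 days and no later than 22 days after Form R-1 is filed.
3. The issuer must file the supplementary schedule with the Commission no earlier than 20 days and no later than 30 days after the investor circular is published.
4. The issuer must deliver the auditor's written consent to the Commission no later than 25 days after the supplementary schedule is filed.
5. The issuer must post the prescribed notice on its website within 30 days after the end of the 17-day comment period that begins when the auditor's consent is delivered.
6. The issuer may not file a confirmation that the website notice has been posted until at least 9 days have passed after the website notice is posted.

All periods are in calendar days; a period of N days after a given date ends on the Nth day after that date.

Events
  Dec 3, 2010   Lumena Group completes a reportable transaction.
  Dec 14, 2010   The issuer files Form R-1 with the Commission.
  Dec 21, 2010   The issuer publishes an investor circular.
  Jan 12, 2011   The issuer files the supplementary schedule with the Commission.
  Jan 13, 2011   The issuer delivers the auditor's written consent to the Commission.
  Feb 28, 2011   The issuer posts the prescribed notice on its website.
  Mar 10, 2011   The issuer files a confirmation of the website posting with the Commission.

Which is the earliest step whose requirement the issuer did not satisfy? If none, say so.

Step 1: the window is 10–38 days after Dec 3, 2010 (when the transaction closes), so Dec 13, 2010 through Jan 10, 2011; done Dec 14, 2010 — within the window.
Step 2: the window is 12–22 days after Dec 14, 2010 (when Form R-1 is filed), so Dec 26, 2010 through Jan 5, 2011; Dec 21, 2010 is 5 days too early.
The analysis stops there.

Step 2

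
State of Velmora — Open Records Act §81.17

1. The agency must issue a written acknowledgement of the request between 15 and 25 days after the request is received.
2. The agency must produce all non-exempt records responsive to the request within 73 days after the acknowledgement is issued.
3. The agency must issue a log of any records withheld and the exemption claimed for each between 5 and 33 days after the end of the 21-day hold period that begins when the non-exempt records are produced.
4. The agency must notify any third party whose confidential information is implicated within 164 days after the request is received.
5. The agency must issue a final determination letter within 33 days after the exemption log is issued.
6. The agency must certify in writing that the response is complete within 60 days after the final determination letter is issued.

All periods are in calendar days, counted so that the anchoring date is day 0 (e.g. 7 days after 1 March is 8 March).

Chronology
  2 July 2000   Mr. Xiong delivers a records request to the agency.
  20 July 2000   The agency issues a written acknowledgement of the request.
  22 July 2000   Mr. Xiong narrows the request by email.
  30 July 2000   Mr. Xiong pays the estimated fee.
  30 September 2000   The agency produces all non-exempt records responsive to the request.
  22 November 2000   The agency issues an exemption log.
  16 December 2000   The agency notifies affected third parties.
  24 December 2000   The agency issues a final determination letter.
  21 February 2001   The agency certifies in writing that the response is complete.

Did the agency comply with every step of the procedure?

Step 1 — 15 and 25 days from 2 July 2000 (when the request is received) are 17 July 2000 and 27 July 2000 respectively; done 20 July 2000 — within the window.
Step 2 — counting 73 days from 20 July 2000 (when the acknowledgement is issued) gives a deadline of 1 October 2000; 30 September 2000 is within that limit.
Step 3 — 5 and 33 days from 21 October 2000 (end of the 21-day hold period, which began when the non-exempt records are produced on 30 September 2000) are 26 October 2000 and 23 November 2000 respectively; done 22 November 2000 — within the window.
Step 4 — counting 164 days from 2 July 2000 (when the request is received) gives a deadline of 13 December 2000; not done until 16 December 2000, 3 days after the deadline.

No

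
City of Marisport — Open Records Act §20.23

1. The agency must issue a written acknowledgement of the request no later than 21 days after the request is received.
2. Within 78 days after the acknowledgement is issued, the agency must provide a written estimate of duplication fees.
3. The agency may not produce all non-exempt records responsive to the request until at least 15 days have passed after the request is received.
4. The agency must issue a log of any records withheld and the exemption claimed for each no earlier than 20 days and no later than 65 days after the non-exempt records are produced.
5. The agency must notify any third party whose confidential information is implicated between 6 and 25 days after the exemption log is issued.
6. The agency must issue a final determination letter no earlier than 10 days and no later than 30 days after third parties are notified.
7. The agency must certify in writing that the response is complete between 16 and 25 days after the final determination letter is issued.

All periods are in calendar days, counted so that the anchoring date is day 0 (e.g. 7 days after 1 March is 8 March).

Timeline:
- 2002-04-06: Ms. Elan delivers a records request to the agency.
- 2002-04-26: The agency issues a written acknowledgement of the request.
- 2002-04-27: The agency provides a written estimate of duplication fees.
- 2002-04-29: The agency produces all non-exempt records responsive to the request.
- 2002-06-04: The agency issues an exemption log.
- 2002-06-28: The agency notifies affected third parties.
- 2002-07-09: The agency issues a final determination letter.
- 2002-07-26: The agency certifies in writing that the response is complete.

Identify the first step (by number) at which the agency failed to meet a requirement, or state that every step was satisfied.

Step 1 — counting 21 days from 2002-04-06 (when the request is received) gives a deadline of 2002-04-27; completed 2002-04-26, before the deadline.
Step 2 — counting 78 days from 2002-04-26 (when the acknowledgement is issued) gives a deadline of 2002-07-13; 2002-04-27 is within that limit.
Step 3 — must wait 15 days from 2002-04-06 (when the request is received), so not before 2002-04-21; done 2002-04-29, after the minimum wait.
Step 4 — 20 and 65 days from 2002-04-29 (when the non-exempt records are produced) are 2002-05-19 and 2002-07-03 respectively; done 2002-06-04, which is between those dates.
Step 5 — 6 and 25 days from 2002-06-04 (when the exemption log is issued) are 2002-06-10 and 2002-06-29 respectively; done 2002-06-28, which is between those dates.
Step 6 — 10 and 30 days from 2002-06-28 (when third parties are notified) are 2002-07-08 and 2002-07-28 respectively; 2002-07-09 falls inside that range.
Step 7 — 16 and 25 days from 2002-07-09 (when the final determination letter is issued) are 2002-07-25 and 2002-08-03 respectively; 2002-07-26 falls inside that range.

None — every step was satisfied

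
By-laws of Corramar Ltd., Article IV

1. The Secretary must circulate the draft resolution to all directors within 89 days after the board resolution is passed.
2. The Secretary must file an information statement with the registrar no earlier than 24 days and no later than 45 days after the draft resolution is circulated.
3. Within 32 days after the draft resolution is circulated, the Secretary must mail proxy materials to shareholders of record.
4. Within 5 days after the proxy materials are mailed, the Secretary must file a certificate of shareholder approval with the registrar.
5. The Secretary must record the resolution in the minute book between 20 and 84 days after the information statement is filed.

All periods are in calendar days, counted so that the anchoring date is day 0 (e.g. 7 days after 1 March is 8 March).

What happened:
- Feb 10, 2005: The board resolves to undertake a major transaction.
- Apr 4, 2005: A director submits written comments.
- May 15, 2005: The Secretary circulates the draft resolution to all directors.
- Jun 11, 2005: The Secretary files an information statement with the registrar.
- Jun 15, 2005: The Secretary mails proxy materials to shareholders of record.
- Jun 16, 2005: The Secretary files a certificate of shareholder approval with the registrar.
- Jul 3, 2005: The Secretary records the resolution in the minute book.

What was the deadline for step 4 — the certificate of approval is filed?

Step 4 runs from Jun 15, 2005, when the proxy materials are mailed. 5 days after Jun 15, 2005 is Jun 20, 2005.

Jun 20, 2005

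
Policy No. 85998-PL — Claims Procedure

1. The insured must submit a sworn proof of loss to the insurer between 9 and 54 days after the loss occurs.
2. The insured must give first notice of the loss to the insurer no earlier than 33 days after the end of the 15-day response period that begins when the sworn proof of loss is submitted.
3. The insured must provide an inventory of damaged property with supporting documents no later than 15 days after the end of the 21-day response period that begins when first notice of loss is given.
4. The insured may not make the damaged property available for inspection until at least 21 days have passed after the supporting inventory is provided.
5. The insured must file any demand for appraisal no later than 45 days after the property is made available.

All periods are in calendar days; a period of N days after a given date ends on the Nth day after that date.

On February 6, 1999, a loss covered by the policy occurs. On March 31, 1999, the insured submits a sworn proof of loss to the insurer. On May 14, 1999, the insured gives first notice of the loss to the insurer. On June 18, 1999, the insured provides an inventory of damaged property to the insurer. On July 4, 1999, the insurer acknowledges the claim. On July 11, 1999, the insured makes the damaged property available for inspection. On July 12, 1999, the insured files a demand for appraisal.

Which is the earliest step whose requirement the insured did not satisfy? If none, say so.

Step 2

Step 1 — 9 and 54 days from February 6, 1999 (when the loss occurs) are February 15, 1999 and April 1, 1999 respectively; March 31, 1999 falls inside that range.
Step 2 — must wait 33 days from April 15, 1999 (end of the 15-day response period, which began when the sworn proof of loss is submitted on March 31, 1999), so not before May 18, 1999; done May 14, 1999 — 4 days too early.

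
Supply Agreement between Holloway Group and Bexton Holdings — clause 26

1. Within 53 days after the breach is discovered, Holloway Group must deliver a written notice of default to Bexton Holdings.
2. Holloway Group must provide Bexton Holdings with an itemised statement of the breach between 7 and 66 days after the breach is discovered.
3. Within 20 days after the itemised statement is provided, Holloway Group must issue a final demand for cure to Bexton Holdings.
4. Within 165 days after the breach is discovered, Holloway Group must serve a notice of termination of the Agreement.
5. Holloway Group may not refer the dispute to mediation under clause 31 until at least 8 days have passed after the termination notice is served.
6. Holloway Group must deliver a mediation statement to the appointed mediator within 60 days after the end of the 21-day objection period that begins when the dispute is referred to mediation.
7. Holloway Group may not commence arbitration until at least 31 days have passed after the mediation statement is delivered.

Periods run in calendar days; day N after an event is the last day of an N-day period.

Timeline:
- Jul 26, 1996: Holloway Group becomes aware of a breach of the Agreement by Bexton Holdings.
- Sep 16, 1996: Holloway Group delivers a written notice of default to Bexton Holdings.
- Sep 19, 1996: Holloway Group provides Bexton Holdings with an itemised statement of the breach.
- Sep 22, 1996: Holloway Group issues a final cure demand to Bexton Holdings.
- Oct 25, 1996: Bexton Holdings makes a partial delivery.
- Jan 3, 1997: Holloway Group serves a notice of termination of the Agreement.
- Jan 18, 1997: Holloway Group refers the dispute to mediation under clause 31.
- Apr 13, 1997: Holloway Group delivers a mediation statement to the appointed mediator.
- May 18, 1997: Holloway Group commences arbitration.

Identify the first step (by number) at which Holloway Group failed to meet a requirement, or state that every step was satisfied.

Step 6

(1) due by Jul 26, 1996 + 53 days = Sep 17, 1996; completed Sep 16, 1996, before the deadline.
(2) the permitted window runs from Jul 26, 1996 + 7 = Aug 2, 1996 to Jul 26, 1996 + 66 = Sep 30, 1996; done Sep 19, 1996 — within the window.
(3) due by Sep 19, 1996 + 20 days = Oct 9, 1996; done Sep 22, 1996 — timely.
(4) due by Jul 26, 1996 + 165 days = Jan 7, 1997; completed Jan 3, 1997, before the deadline.
(5) permitted from Jan 3, 1997 + 8 days = Jan 11, 1997 onward; Jan 18, 1997 is on or after that date.
(6) due by Feb 8, 1997 + 60 days = Apr 9, 1997; not done until Apr 13, 1997, 4 days after the deadline.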